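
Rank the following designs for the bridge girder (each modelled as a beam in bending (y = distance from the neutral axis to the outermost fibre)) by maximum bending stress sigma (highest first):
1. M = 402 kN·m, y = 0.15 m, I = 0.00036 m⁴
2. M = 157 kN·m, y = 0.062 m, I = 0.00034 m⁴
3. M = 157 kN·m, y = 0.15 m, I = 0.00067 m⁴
Model: a beam in bending (y = distance from the neutral axis to the outermost fibre), so sigma = (M·y) / I (SI units).
  Case 1: sigma = (402000 × 0.15) / 0.00036 = 1.675 × 10⁸ Pa = 167.5 MPa
  Case 2: sigma = (157000 × 0.062) / 0.00034 = 2.863 × 10⁷ Pa = 28.63 MPa
  Case 3: sigma = (157000 × 0.15) / 0.00067 = 3.515 × 10⁷ Pa = 35.15 MPa
Ordering: 167.5 MPa (case 1) > 35.15 MPa (case 3) > 28.63 MPa (case 2)
Final answer: 1, 3, 2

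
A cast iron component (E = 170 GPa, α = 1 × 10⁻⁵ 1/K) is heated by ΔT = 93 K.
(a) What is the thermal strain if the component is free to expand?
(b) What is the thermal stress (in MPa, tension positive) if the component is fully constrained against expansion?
(a) Free thermal strain ε_th = α·ΔT = (1 × 10⁻⁵) × 93 = 0.00093
(b) Fully constrained, the expansion is suppressed, so σ = -E·α·ΔT. Convert E = 170 GPa = 1.7 × 10¹¹ Pa.
  σ = -(1.7 × 10¹¹) × (1 × 10⁻⁵) × 93 = -1.581 × 10⁸ Pa = -158.1 MPa (compressive)
Final answer: (a) ε_th = 0.00093, (b) σ = -158.1 MPa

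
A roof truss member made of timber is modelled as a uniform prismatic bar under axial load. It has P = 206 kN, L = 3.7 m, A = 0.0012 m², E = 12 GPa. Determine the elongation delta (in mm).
Model: a uniform prismatic bar under axial load, so delta = (P·L) / (A·E).
Convert to SI units:
  P = 206 kN = 206000 N
  E = 12 GPa = 1.2 × 10¹⁰ Pa
Substitute:
  delta = (206000 × 3.7) / (0.0012 × (1.2 × 10¹⁰))
  delta = 0.05293 m
Convert: delta = 0.05293 m = 52.93 mm
Final answer: delta = 52.93 mm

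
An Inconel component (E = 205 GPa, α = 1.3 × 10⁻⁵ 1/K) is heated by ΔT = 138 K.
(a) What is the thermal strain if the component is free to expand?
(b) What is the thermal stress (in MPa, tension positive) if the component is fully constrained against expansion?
(a) Free thermal strain ε_th = α·ΔT = (1.3 × 10⁻⁵) × 138 = 0.001794
(b) Fully constrained, the expansion is suppressed, so σ = -E·α·ΔT. Convert E = 205 GPa = 2.05 × 10¹¹ Pa.
  σ = -(2.05 × 10¹¹) × (1.3 × 10⁻⁵) × 138 = -3.678 × 10⁸ Pa = -367.8 MPa (compressive)
Final answer: (a) ε_th = 0.001794, (b) σ = -367.8 MPa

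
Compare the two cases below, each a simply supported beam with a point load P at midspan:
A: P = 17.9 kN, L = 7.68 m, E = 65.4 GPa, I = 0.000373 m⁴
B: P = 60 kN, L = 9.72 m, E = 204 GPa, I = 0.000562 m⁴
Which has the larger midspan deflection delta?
Model: a simply supported beam with a point load P at midspan, so delta = (P·L^3) / (48·E·I) (SI units).
  A: delta = (17900 × 7.68^3) / (48 × (6.54 × 10¹⁰) × 0.000373) = 0.006925 m = 6.925 mm
  B: delta = (60000 × 9.72^3) / (48 × (2.04 × 10¹¹) × 0.000562) = 0.01001 m = 10.01 mm
10.01 mm > 6.925 mm, so B is larger.
Final answer: B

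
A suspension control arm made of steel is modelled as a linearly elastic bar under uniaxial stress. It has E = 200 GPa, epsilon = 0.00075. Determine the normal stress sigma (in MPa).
Model: a linearly elastic bar under uniaxial stress, so sigma = E·epsilon.
Convert to SI units:
  E = 200 GPa = 2 × 10¹¹ Pa
Substitute:
  sigma = (2 × 10¹¹) × 0.00075
  sigma = 1.5 × 10⁸ Pa
Convert: sigma = 1.5 × 10⁸ Pa = 150 MPa
Final answer: sigma = 150 MPa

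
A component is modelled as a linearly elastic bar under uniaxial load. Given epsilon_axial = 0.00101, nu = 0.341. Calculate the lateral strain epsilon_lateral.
Model: a linearly elastic bar under uniaxial load, so epsilon_lateral = -nu·epsilon_axial.
Substitute:
  epsilon_lateral = -(0.341 × 0.00101)
  epsilon_lateral = -0.0003444
Final answer: epsilon_lateral = -0.0003444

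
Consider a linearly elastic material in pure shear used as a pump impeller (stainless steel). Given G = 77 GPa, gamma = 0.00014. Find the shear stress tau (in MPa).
Model: a linearly elastic material in pure shear, so tau = G·gamma.
Convert to SI units:
  G = 77 GPa = 7.7 × 10¹⁰ Pa
Substitute:
  tau = (7.7 × 10¹⁰) × 0.00014
  tau = 1.078 × 10⁷ Pa
Convert: tau = 1.078 × 10⁷ Pa = 10.78 MPa
Final answer: tau = 10.78 MPa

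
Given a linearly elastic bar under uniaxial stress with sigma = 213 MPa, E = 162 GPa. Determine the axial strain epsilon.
Model: a linearly elastic bar under uniaxial stress, so epsilon = sigma / E.
Convert to SI units:
  sigma = 213 MPa = 2.13 × 10⁸ Pa
  E = 162 GPa = 1.62 × 10¹¹ Pa
Substitute:
  epsilon = (2.13 × 10⁸) / (1.62 × 10¹¹)
  epsilon = 0.001315
Final answer: epsilon = 0.001315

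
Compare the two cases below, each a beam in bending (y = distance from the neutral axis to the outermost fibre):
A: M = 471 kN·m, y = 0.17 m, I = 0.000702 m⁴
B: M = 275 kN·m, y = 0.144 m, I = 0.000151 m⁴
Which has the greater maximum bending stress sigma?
Model: a beam in bending (y = distance from the neutral axis to the outermost fibre), so sigma = (M·y) / I (SI units).
  A: sigma = (471000 × 0.17) / 0.000702 = 1.141 × 10⁸ Pa = 114.1 MPa
  B: sigma = (275000 × 0.144) / 0.000151 = 2.623 × 10⁸ Pa = 262.3 MPa
262.3 MPa > 114.1 MPa, so B is larger.
Final answer: B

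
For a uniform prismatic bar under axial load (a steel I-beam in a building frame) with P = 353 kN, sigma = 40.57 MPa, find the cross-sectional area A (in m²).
Model: a uniform prismatic bar under axial load, so sigma = P / A.
Solve for A: A = P / sigma.
Convert to SI units:
  P = 353 kN = 353000 N
  sigma = 40.57 MPa = 4.057 × 10⁷ Pa
Substitute:
  A = 353000 / (4.057 × 10⁷)
  A = 0.008701 m²
Final answer: A = 0.008701 m²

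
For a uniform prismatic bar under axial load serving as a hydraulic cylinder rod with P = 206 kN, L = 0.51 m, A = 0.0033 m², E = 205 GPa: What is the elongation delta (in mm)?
Model: a uniform prismatic bar under axial load, so delta = (P·L) / (A·E).
Convert to SI units:
  P = 206 kN = 206000 N
  E = 205 GPa = 2.05 × 10¹¹ Pa
Substitute:
  delta = (206000 × 0.51) / (0.0033 × (2.05 × 10¹¹))
  delta = 0.0001553 m
Convert: delta = 0.0001553 m = 0.1553 mm
Final answer: delta = 0.1553 mm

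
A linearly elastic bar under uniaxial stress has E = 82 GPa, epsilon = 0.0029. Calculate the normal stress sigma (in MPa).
Model: a linearly elastic bar under uniaxial stress, so sigma = E·epsilon.
Convert to SI units:
  E = 82 GPa = 8.2 × 10¹⁰ Pa
Substitute:
  sigma = (8.2 × 10¹⁰) × 0.0029
  sigma = 2.378 × 10⁸ Pa
Convert: sigma = 2.378 × 10⁸ Pa = 237.8 MPa
Final answer: sigma = 237.8 MPa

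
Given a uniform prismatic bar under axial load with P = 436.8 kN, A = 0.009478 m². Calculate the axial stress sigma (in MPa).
Model: a uniform prismatic bar under axial load, so sigma = P / A.
Convert to SI units:
  P = 436.8 kN = 436800 N
Substitute:
  sigma = 436800 / 0.009478
  sigma = 4.609 × 10⁷ Pa
Convert: sigma = 4.609 × 10⁷ Pa = 46.09 MPa
Final answer: sigma = 46.09 MPa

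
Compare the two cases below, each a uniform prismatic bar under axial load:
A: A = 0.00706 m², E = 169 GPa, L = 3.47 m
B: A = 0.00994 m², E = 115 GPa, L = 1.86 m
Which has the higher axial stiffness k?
Model: a uniform prismatic bar under axial load, so k = (A·E) / L (SI units).
  A: k = (0.00706 × (1.69 × 10¹¹)) / 3.47 = 3.438 × 10⁸ N/m = 343.8 MN/m
  B: k = (0.00994 × (1.15 × 10¹¹)) / 1.86 = 6.146 × 10⁸ N/m = 614.6 MN/m
614.6 MN/m > 343.8 MN/m, so B is larger.
Final answer: B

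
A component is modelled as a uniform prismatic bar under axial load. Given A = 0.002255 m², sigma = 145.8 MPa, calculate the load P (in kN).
Model: a uniform prismatic bar under axial load, so sigma = P / A.
Solve for P: P = sigma·A.
Convert to SI units:
  sigma = 145.8 MPa = 1.458 × 10⁸ Pa
Substitute:
  P = (1.458 × 10⁸) × 0.002255
  P = 328800 N
Convert: P = 328800 N = 328.8 kN
Final answer: P = 328.8 kN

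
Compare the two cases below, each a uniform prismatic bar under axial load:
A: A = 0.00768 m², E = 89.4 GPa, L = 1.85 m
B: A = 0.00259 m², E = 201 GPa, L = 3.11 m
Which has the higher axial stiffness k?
Model: a uniform prismatic bar under axial load, so k = (A·E) / L (SI units).
  A: k = (0.00768 × (8.94 × 10¹⁰)) / 1.85 = 3.711 × 10⁸ N/m = 371.1 MN/m
  B: k = (0.00259 × (2.01 × 10¹¹)) / 3.11 = 1.674 × 10⁸ N/m = 167.4 MN/m
371.1 MN/m > 167.4 MN/m, so A is larger.
Final answer: A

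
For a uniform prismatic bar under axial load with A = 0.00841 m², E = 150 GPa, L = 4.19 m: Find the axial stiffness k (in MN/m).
Model: a uniform prismatic bar under axial load, so k = (A·E) / L.
Convert to SI units:
  E = 150 GPa = 1.5 × 10¹¹ Pa
Substitute:
  k = (0.00841 × (1.5 × 10¹¹)) / 4.19
  k = 3.011 × 10⁸ N/m
Convert: k = 3.011 × 10⁸ N/m = 301.1 MN/m
Final answer: k = 301.1 MN/m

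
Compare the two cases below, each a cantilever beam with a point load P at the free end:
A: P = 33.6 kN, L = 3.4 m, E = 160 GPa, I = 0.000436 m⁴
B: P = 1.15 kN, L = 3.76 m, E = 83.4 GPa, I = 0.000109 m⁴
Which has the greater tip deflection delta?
Model: a cantilever beam with a point load P at the free end, so delta = (P·L^3) / (3·E·I) (SI units).
  A: delta = (33600 × 3.4^3) / (3 × (1.6 × 10¹¹) × 0.000436) = 0.00631 m = 6.31 mm
  B: delta = (1150 × 3.76^3) / (3 × (8.34 × 10¹⁰) × 0.000109) = 0.002242 m = 2.242 mm
6.31 mm > 2.242 mm, so A is larger.
Final answer: A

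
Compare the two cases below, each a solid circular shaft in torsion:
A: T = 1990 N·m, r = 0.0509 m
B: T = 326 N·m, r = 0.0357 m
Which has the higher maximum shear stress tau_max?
Model: a solid circular shaft in torsion, so tau_max = (2·T) / (π·r^3) (SI units).
  A: tau_max = (2 × 1990) / (π × 0.0509^3) = 9.607 × 10⁶ Pa = 9.607 MPa
  B: tau_max = (2 × 326) / (π × 0.0357^3) = 4.561 × 10⁶ Pa = 4.561 MPa
9.607 MPa > 4.561 MPa, so A is larger.
Final answer: A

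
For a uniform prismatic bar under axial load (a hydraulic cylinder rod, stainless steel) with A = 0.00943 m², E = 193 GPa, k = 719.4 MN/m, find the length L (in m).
Model: a uniform prismatic bar under axial load, so k = (A·E) / L.
Solve for L: L = (A·E) / k.
Convert to SI units:
  E = 193 GPa = 1.93 × 10¹¹ Pa
  k = 719.4 MN/m = 7.194 × 10⁸ N/m
Substitute:
  L = (0.00943 × (1.93 × 10¹¹)) / (7.194 × 10⁸)
  L = 2.53 m
Final answer: L = 2.53 m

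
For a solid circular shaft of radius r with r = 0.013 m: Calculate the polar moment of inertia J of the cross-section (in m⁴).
Model: a solid circular shaft of radius r, so J = (π·r^4) / 2.
Substitute:
  J = (π × 0.013^4) / 2
  J = 4.486 × 10⁻⁸ m⁴
Final answer: J = 4.486 × 10⁻⁸ m⁴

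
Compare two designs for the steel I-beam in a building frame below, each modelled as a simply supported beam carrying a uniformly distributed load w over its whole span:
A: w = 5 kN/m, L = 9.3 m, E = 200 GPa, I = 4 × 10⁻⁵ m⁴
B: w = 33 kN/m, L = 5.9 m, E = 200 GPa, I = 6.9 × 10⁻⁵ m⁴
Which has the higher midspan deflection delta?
Model: a simply supported beam carrying a uniformly distributed load w over its whole span, so delta = (5·w·L^4) / (384·E·I) (SI units).
  A: delta = (5 × 5000 × 9.3^4) / (384 × (2 × 10¹¹) × (4 × 10⁻⁵)) = 0.06088 m = 60.88 mm
  B: delta = (5 × 33000 × 5.9^4) / (384 × (2 × 10¹¹) × (6.9 × 10⁻⁵)) = 0.03773 m = 37.73 mm
60.88 mm > 37.73 mm, so A is larger.
Final answer: A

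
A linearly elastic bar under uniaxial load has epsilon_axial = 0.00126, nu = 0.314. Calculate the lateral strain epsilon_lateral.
Model: a linearly elastic bar under uniaxial load, so epsilon_lateral = -nu·epsilon_axial.
Substitute:
  epsilon_lateral = -(0.314 × 0.00126)
  epsilon_lateral = -0.0003956
Final answer: epsilon_lateral = -0.0003956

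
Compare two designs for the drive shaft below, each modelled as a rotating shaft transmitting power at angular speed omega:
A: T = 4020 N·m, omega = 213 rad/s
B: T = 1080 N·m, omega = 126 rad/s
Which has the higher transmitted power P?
Model: a rotating shaft transmitting power at angular speed omega, so P = T·omega (SI units).
  A: P = 4020 × 213 = 856300 W = 856.3 kW
  B: P = 1080 × 126 = 136100 W = 136.1 kW
856.3 kW > 136.1 kW, so A is larger.
Final answer: A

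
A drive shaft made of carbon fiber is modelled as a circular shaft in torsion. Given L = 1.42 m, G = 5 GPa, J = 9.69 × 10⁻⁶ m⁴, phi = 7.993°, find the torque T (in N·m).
Model: a circular shaft in torsion, so phi = (T·L) / (G·J).
Solve for T: T = (phi·G·J) / L.
Convert to SI units:
  G = 5 GPa = 5 × 10⁹ Pa
  phi = 7.993° = 0.1395 rad
Substitute:
  T = (0.1395 × (5 × 10⁹) × (9.69 × 10⁻⁶)) / 1.42
  T = 4760 N·m
Final answer: T = 4760 N·m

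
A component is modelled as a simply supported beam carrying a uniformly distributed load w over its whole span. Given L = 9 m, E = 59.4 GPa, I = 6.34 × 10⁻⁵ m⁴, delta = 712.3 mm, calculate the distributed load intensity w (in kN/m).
Model: a simply supported beam carrying a uniformly distributed load w over its whole span, so delta = (5·w·L^4) / (384·E·I).
Solve for w: w = (384·delta·E·I) / (5·L^4).
Convert to SI units:
  E = 59.4 GPa = 5.94 × 10¹⁰ Pa
  delta = 712.3 mm = 0.7123 m
Substitute:
  w = (384 × 0.7123 × (5.94 × 10¹⁰) × (6.34 × 10⁻⁵)) / (5 × 9^4)
  w = 31400 N/m
Convert: w = 31400 N/m = 31.4 kN/m
Final answer: w = 31.4 kN/m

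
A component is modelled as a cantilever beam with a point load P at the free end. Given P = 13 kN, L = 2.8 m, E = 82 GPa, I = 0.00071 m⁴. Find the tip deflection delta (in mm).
Model: a cantilever beam with a point load P at the free end, so delta = (P·L^3) / (3·E·I).
Convert to SI units:
  P = 13 kN = 13000 N
  E = 82 GPa = 8.2 × 10¹⁰ Pa
Substitute:
  delta = (13000 × 2.8^3) / (3 × (8.2 × 10¹⁰) × 0.00071)
  delta = 0.001634 m
Convert: delta = 0.001634 m = 1.634 mm
Final answer: delta = 1.634 mm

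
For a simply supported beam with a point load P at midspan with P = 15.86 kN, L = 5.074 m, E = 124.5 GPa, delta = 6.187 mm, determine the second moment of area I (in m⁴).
Model: a simply supported beam with a point load P at midspan, so delta = (P·L^3) / (48·E·I).
Solve for I: I = (P·L^3) / (48·delta·E).
Convert to SI units:
  P = 15.86 kN = 15860 N
  E = 124.5 GPa = 1.245 × 10¹¹ Pa
  delta = 6.187 mm = 0.006187 m
Substitute:
  I = (15860 × 5.074^3) / (48 × 0.006187 × (1.245 × 10¹¹))
  I = 5.604 × 10⁻⁵ m⁴
Final answer: I = 5.604 × 10⁻⁵ m⁴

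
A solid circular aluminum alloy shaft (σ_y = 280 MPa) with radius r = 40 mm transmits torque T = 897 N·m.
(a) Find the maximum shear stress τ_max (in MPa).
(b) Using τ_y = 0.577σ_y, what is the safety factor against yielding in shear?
(a) For a solid circular shaft, τ_max = T·r/J with J = π·r^4/2, i.e. τ_max = 2·T / (π·r^3). Convert r = 40 mm = 0.04 m.
  τ_max = (2 × 897) / (π × 0.04^3) = 8.923 × 10⁶ Pa = 8.923 MPa
(b) τ_y = 0.577 × 280 = 161.56 MPa
  SF = τ_y/τ_max = 161.56 / 8.923 = 18.11
Final answer: (a) τ_max = 8.923 MPa, (b) SF = 18.11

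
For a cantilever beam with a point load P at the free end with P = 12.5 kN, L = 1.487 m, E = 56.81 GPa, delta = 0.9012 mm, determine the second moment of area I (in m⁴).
Model: a cantilever beam with a point load P at the free end, so delta = (P·L^3) / (3·E·I).
Solve for I: I = (P·L^3) / (3·delta·E).
Convert to SI units:
  P = 12.5 kN = 12500 N
  E = 56.81 GPa = 5.681 × 10¹⁰ Pa
  delta = 0.9012 mm = 0.0009012 m
Substitute:
  I = (12500 × 1.487^3) / (3 × 0.0009012 × (5.681 × 10¹⁰))
  I = 0.0002676 m⁴
Final answer: I = 0.0002676 m⁴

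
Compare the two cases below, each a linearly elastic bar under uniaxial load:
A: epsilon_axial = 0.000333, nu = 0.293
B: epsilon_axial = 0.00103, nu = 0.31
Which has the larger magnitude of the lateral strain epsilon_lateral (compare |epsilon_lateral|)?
Model: a linearly elastic bar under uniaxial load, so epsilon_lateral = -nu·epsilon_axial (SI units).
  A: epsilon_lateral = -(0.293 × 0.000333) = -9.757 × 10⁻⁵
  B: epsilon_lateral = -(0.31 × 0.00103) = -0.0003193
|epsilon_lateral|: A = 9.757 × 10⁻⁵, B = 0.0003193, so B is larger in magnitude.
Final answer: B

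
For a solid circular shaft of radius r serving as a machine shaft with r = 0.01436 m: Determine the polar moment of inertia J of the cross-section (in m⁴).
Model: a solid circular shaft of radius r, so J = (π·r^4) / 2.
Substitute:
  J = (π × 0.01436^4) / 2
  J = 6.679 × 10⁻⁸ m⁴
Final answer: J = 6.679 × 10⁻⁸ m⁴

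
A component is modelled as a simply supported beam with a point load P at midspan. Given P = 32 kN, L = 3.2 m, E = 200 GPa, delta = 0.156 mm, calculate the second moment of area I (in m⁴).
Model: a simply supported beam with a point load P at midspan, so delta = (P·L^3) / (48·E·I).
Solve for I: I = (P·L^3) / (48·delta·E).
Convert to SI units:
  P = 32 kN = 32000 N
  E = 200 GPa = 2 × 10¹¹ Pa
  delta = 0.156 mm = 0.000156 m
Substitute:
  I = (32000 × 3.2^3) / (48 × 0.000156 × (2 × 10¹¹))
  I = 0.0007002 m⁴
Final answer: I = 0.0007002 m⁴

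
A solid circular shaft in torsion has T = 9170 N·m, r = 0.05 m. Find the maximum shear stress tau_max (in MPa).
Model: a solid circular shaft in torsion, so tau_max = (2·T) / (π·r^3).
Substitute:
  tau_max = (2 × 9170) / (π × 0.05^3)
  tau_max = 4.67 × 10⁷ Pa
Convert: tau_max = 4.67 × 10⁷ Pa = 46.7 MPa
Final answer: tau_max = 46.7 MPa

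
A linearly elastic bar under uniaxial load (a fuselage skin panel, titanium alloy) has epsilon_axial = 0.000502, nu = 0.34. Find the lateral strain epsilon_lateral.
Model: a linearly elastic bar under uniaxial load, so epsilon_lateral = -nu·epsilon_axial.
Substitute:
  epsilon_lateral = -(0.34 × 0.000502)
  epsilon_lateral = -0.0001707
Final answer: epsilon_lateral = -0.0001707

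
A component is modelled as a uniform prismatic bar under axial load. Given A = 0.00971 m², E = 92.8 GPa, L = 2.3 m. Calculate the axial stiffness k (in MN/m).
Model: a uniform prismatic bar under axial load, so k = (A·E) / L.
Convert to SI units:
  E = 92.8 GPa = 9.28 × 10¹⁰ Pa
Substitute:
  k = (0.00971 × (9.28 × 10¹⁰)) / 2.3
  k = 3.918 × 10⁸ N/m
Convert: k = 3.918 × 10⁸ N/m = 391.8 MN/m
Final answer: k = 391.8 MN/m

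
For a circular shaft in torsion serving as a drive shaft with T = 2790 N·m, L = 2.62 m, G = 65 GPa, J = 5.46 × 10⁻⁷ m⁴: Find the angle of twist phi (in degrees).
Model: a circular shaft in torsion, so phi = (T·L) / (G·J).
Convert to SI units:
  G = 65 GPa = 6.5 × 10¹⁰ Pa
Substitute:
  phi = (2790 × 2.62) / ((6.5 × 10¹⁰) × (5.46 × 10⁻⁷))
  phi = 0.206 rad
Convert to degrees: phi = 0.206 × 180/π = 11.8°
Final answer: phi = 11.8°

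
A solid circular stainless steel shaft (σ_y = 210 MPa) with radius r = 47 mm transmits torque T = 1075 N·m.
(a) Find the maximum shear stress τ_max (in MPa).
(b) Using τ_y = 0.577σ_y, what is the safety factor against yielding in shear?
(a) For a solid circular shaft, τ_max = T·r/J with J = π·r^4/2, i.e. τ_max = 2·T / (π·r^3). Convert r = 47 mm = 0.047 m.
  τ_max = (2 × 1075) / (π × 0.047^3) = 6.592 × 10⁶ Pa = 6.592 MPa
(b) τ_y = 0.577 × 210 = 121.17 MPa
  SF = τ_y/τ_max = 121.17 / 6.592 = 18.38
Final answer: (a) τ_max = 6.592 MPa, (b) SF = 18.38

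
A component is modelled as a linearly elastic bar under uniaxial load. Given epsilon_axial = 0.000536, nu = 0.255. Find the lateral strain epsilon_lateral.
Model: a linearly elastic bar under uniaxial load, so epsilon_lateral = -nu·epsilon_axial.
Substitute:
  epsilon_lateral = -(0.255 × 0.000536)
  epsilon_lateral = -0.0001367
Final answer: epsilon_lateral = -0.0001367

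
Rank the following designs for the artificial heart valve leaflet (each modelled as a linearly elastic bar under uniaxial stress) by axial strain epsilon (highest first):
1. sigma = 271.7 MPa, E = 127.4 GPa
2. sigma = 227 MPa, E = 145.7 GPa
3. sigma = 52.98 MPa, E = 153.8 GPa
Model: a linearly elastic bar under uniaxial stress, so epsilon = sigma / E (SI units).
  Case 1: epsilon = (2.717 × 10⁸) / (1.274 × 10¹¹) = 0.002133
  Case 2: epsilon = (2.27 × 10⁸) / (1.457 × 10¹¹) = 0.001558
  Case 3: epsilon = (5.298 × 10⁷) / (1.538 × 10¹¹) = 0.0003445
Ordering: 0.002133 (case 1) > 0.001558 (case 2) > 0.0003445 (case 3)
Final answer: 1, 2, 3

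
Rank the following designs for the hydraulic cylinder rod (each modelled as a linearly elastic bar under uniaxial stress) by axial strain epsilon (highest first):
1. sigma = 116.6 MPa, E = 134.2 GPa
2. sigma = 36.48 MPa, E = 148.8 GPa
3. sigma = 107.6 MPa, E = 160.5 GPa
Model: a linearly elastic bar under uniaxial stress, so epsilon = sigma / E (SI units).
  Case 1: epsilon = (1.166 × 10⁸) / (1.342 × 10¹¹) = 0.0008689
  Case 2: epsilon = (3.648 × 10⁷) / (1.488 × 10¹¹) = 0.0002452
  Case 3: epsilon = (1.076 × 10⁸) / (1.605 × 10¹¹) = 0.0006704
Ordering: 0.0008689 (case 1) > 0.0006704 (case 3) > 0.0002452 (case 2)
Final answer: 1, 3, 2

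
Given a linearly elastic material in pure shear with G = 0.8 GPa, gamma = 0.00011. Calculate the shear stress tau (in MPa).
Model: a linearly elastic material in pure shear, so tau = G·gamma.
Convert to SI units:
  G = 0.8 GPa = 8 × 10⁸ Pa
Substitute:
  tau = (8 × 10⁸) × 0.00011
  tau = 88000 Pa
Convert: tau = 88000 Pa = 0.088 MPa
Final answer: tau = 0.088 MPa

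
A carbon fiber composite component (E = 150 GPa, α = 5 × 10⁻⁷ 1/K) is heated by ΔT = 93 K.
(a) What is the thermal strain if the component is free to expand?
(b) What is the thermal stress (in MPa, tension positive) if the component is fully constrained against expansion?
(a) Free thermal strain ε_th = α·ΔT = (5 × 10⁻⁷) × 93 = 4.65 × 10⁻⁵
(b) Fully constrained, the expansion is suppressed, so σ = -E·α·ΔT. Convert E = 150 GPa = 1.5 × 10¹¹ Pa.
  σ = -(1.5 × 10¹¹) × (5 × 10⁻⁷) × 93 = -6.975 × 10⁶ Pa = -6.975 MPa (compressive)
Final answer: (a) ε_th = 4.65 × 10⁻⁵, (b) σ = -6.975 MPa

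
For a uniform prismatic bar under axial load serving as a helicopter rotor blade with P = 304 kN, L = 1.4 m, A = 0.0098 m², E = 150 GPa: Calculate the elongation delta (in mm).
Model: a uniform prismatic bar under axial load, so delta = (P·L) / (A·E).
Convert to SI units:
  P = 304 kN = 304000 N
  E = 150 GPa = 1.5 × 10¹¹ Pa
Substitute:
  delta = (304000 × 1.4) / (0.0098 × (1.5 × 10¹¹))
  delta = 0.0002895 m
Convert: delta = 0.0002895 m = 0.2895 mm
Final answer: delta = 0.2895 mm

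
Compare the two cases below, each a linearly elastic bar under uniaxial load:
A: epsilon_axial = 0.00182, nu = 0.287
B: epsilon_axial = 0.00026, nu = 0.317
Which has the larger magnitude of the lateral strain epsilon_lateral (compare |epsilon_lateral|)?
Model: a linearly elastic bar under uniaxial load, so epsilon_lateral = -nu·epsilon_axial (SI units).
  A: epsilon_lateral = -(0.287 × 0.00182) = -0.0005223
  B: epsilon_lateral = -(0.317 × 0.00026) = -8.242 × 10⁻⁵
|epsilon_lateral|: A = 0.0005223, B = 8.242 × 10⁻⁵, so A is larger in magnitude.
Final answer: A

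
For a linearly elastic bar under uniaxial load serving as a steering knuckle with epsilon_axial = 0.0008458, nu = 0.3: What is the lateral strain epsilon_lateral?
Model: a linearly elastic bar under uniaxial load, so epsilon_lateral = -nu·epsilon_axial.
Substitute:
  epsilon_lateral = -(0.3 × 0.0008458)
  epsilon_lateral = -0.0002537
Final answer: epsilon_lateral = -0.0002537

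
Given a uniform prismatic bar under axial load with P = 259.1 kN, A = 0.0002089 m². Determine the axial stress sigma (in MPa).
Model: a uniform prismatic bar under axial load, so sigma = P / A.
Convert to SI units:
  P = 259.1 kN = 259100 N
Substitute:
  sigma = 259100 / 0.0002089
  sigma = 1.24 × 10⁹ Pa
Convert: sigma = 1.24 × 10⁹ Pa = 1240 MPa
Final answer: sigma = 1240 MPa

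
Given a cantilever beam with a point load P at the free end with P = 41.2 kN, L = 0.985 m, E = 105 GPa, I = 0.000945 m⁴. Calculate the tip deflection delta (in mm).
Model: a cantilever beam with a point load P at the free end, so delta = (P·L^3) / (3·E·I).
Convert to SI units:
  P = 41.2 kN = 41200 N
  E = 105 GPa = 1.05 × 10¹¹ Pa
Substitute:
  delta = (41200 × 0.985^3) / (3 × (1.05 × 10¹¹) × 0.000945)
  delta = 0.0001323 m
Convert: delta = 0.0001323 m = 0.1323 mm
Final answer: delta = 0.1323 mm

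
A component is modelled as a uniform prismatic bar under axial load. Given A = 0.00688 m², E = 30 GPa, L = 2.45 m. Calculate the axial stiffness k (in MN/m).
Model: a uniform prismatic bar under axial load, so k = (A·E) / L.
Convert to SI units:
  E = 30 GPa = 3 × 10¹⁰ Pa
Substitute:
  k = (0.00688 × (3 × 10¹⁰)) / 2.45
  k = 8.424 × 10⁷ N/m
Convert: k = 8.424 × 10⁷ N/m = 84.24 MN/m
Final answer: k = 84.24 MN/m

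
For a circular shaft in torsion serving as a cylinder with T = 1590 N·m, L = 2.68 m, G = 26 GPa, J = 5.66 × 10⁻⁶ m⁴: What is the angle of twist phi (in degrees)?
Model: a circular shaft in torsion, so phi = (T·L) / (G·J).
Convert to SI units:
  G = 26 GPa = 2.6 × 10¹⁰ Pa
Substitute:
  phi = (1590 × 2.68) / ((2.6 × 10¹⁰) × (5.66 × 10⁻⁶))
  phi = 0.02896 rad
Convert to degrees: phi = 0.02896 × 180/π = 1.659°
Final answer: phi = 1.659°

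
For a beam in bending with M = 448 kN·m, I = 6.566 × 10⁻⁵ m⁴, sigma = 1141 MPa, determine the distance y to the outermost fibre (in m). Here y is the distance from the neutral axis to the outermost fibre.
Model: a beam in bending, so sigma = (M·y) / I.
Solve for y: y = (sigma·I) / M.
Convert to SI units:
  M = 448 kN·m = 448000 N·m
  sigma = 1141 MPa = 1.141 × 10⁹ Pa
Substitute:
  y = ((1.141 × 10⁹) × (6.566 × 10⁻⁵)) / 448000
  y = 0.1672 m
Final answer: y = 0.1672 m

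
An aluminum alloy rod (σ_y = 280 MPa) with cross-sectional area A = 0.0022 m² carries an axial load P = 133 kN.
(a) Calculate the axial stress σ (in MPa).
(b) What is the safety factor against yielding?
(a) Axial stress σ = P/A. Convert P = 133 kN = 133000 N.
  σ = 133000 / 0.0022 = 6.045 × 10⁷ Pa = 60.45 MPa
(b) Safety factor SF = σ_y/σ = 280 / 60.45 = 4.632
Final answer: (a) σ = 60.45 MPa, (b) SF = 4.632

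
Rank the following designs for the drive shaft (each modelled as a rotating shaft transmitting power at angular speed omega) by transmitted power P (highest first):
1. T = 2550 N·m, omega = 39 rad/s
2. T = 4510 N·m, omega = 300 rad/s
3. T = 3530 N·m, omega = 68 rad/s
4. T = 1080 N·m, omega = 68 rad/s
Model: a rotating shaft transmitting power at angular speed omega, so P = T·omega (SI units).
  Case 1: P = 2550 × 39 = 99450 W = 99.45 kW
  Case 2: P = 4510 × 300 = 1.353 × 10⁶ W = 1353 kW
  Case 3: P = 3530 × 68 = 240000 W = 240 kW
  Case 4: P = 1080 × 68 = 73440 W = 73.44 kW
Ordering: 1353 kW (case 2) > 240 kW (case 3) > 99.45 kW (case 1) > 73.44 kW (case 4)
Final answer: 2, 3, 1, 4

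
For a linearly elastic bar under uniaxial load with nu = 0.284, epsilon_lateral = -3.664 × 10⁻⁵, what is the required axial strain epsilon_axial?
Model: a linearly elastic bar under uniaxial load, so epsilon_lateral = -nu·epsilon_axial.
Solve for epsilon_axial: epsilon_axial = -epsilon_lateral / nu.
Substitute:
  epsilon_axial = -(-3.664 × 10⁻⁵) / 0.284
  epsilon_axial = 0.000129
Final answer: epsilon_axial = 0.000129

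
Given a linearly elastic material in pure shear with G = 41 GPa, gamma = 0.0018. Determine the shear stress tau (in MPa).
Model: a linearly elastic material in pure shear, so tau = G·gamma.
Convert to SI units:
  G = 41 GPa = 4.1 × 10¹⁰ Pa
Substitute:
  tau = (4.1 × 10¹⁰) × 0.0018
  tau = 7.38 × 10⁷ Pa
Convert: tau = 7.38 × 10⁷ Pa = 73.8 MPa
Final answer: tau = 73.8 MPa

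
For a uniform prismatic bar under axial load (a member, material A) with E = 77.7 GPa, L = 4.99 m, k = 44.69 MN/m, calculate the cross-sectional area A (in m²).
Model: a uniform prismatic bar under axial load, so k = (A·E) / L.
Solve for A: A = (k·L) / E.
Convert to SI units:
  E = 77.7 GPa = 7.77 × 10¹⁰ Pa
  k = 44.69 MN/m = 4.469 × 10⁷ N/m
Substitute:
  A = ((4.469 × 10⁷) × 4.99) / (7.77 × 10¹⁰)
  A = 0.00287 m²
Final answer: A = 0.00287 m²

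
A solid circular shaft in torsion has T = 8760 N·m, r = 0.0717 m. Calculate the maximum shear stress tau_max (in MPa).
Model: a solid circular shaft in torsion, so tau_max = (2·T) / (π·r^3).
Substitute:
  tau_max = (2 × 8760) / (π × 0.0717^3)
  tau_max = 1.513 × 10⁷ Pa
Convert: tau_max = 1.513 × 10⁷ Pa = 15.13 MPa
Final answer: tau_max = 15.13 MPa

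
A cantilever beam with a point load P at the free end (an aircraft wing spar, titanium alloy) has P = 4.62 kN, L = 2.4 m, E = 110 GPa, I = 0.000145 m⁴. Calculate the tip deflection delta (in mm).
Model: a cantilever beam with a point load P at the free end, so delta = (P·L^3) / (3·E·I).
Convert to SI units:
  P = 4.62 kN = 4620 N
  E = 110 GPa = 1.1 × 10¹¹ Pa
Substitute:
  delta = (4620 × 2.4^3) / (3 × (1.1 × 10¹¹) × 0.000145)
  delta = 0.001335 m
Convert: delta = 0.001335 m = 1.335 mm
Final answer: delta = 1.335 mm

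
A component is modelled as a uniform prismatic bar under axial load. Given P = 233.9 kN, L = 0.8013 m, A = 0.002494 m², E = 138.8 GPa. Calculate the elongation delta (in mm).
Model: a uniform prismatic bar under axial load, so delta = (P·L) / (A·E).
Convert to SI units:
  P = 233.9 kN = 233900 N
  E = 138.8 GPa = 1.388 × 10¹¹ Pa
Substitute:
  delta = (233900 × 0.8013) / (0.002494 × (1.388 × 10¹¹))
  delta = 0.0005414 m
Convert: delta = 0.0005414 m = 0.5414 mm
Final answer: delta = 0.5414 mm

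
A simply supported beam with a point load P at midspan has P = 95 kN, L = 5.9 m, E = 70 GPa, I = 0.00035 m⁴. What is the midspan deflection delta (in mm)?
Model: a simply supported beam with a point load P at midspan, so delta = (P·L^3) / (48·E·I).
Convert to SI units:
  P = 95 kN = 95000 N
  E = 70 GPa = 7 × 10¹⁰ Pa
Substitute:
  delta = (95000 × 5.9^3) / (48 × (7 × 10¹⁰) × 0.00035)
  delta = 0.01659 m
Convert: delta = 0.01659 m = 16.59 mm
Final answer: delta = 16.59 mm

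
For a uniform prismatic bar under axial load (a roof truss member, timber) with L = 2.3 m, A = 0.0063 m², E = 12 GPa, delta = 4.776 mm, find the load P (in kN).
Model: a uniform prismatic bar under axial load, so delta = (P·L) / (A·E).
Solve for P: P = (delta·A·E) / L.
Convert to SI units:
  E = 12 GPa = 1.2 × 10¹⁰ Pa
  delta = 4.776 mm = 0.004776 m
Substitute:
  P = (0.004776 × 0.0063 × (1.2 × 10¹⁰)) / 2.3
  P = 157000 N
Convert: P = 157000 N = 157 kN
Final answer: P = 157 kN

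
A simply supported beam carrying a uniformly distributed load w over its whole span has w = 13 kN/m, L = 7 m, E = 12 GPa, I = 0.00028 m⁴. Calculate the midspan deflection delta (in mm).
Model: a simply supported beam carrying a uniformly distributed load w over its whole span, so delta = (5·w·L^4) / (384·E·I).
Convert to SI units:
  w = 13 kN/m = 13000 N/m
  E = 12 GPa = 1.2 × 10¹⁰ Pa
Substitute:
  delta = (5 × 13000 × 7^4) / (384 × (1.2 × 10¹⁰) × 0.00028)
  delta = 0.121 m
Convert: delta = 0.121 m = 121 mm
Final answer: delta = 121 mm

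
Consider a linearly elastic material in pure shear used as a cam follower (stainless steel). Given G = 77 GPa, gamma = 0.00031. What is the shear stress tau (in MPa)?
Model: a linearly elastic material in pure shear, so tau = G·gamma.
Convert to SI units:
  G = 77 GPa = 7.7 × 10¹⁰ Pa
Substitute:
  tau = (7.7 × 10¹⁰) × 0.00031
  tau = 2.387 × 10⁷ Pa
Convert: tau = 2.387 × 10⁷ Pa = 23.87 MPa
Final answer: tau = 23.87 MPa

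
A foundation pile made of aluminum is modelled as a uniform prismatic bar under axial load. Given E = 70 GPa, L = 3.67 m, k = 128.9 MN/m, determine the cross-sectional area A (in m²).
Model: a uniform prismatic bar under axial load, so k = (A·E) / L.
Solve for A: A = (k·L) / E.
Convert to SI units:
  E = 70 GPa = 7 × 10¹⁰ Pa
  k = 128.9 MN/m = 1.289 × 10⁸ N/m
Substitute:
  A = ((1.289 × 10⁸) × 3.67) / (7 × 10¹⁰)
  A = 0.006758 m²
Final answer: A = 0.006758 m²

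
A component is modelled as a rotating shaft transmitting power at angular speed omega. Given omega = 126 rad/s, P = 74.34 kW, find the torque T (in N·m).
Model: a rotating shaft transmitting power at angular speed omega, so P = T·omega.
Solve for T: T = P / omega.
Convert to SI units:
  P = 74.34 kW = 74340 W
Substitute:
  T = 74340 / 126
  T = 590 N·m
Final answer: T = 590 N·m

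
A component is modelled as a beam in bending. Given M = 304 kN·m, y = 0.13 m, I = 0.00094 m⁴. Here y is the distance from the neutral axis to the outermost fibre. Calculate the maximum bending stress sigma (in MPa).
Model: a beam in bending, so sigma = (M·y) / I.
Convert to SI units:
  M = 304 kN·m = 304000 N·m
Substitute:
  sigma = (304000 × 0.13) / 0.00094
  sigma = 4.204 × 10⁷ Pa
Convert: sigma = 4.204 × 10⁷ Pa = 42.04 MPa
Final answer: sigma = 42.04 MPa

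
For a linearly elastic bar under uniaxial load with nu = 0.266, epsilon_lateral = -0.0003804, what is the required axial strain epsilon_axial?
Model: a linearly elastic bar under uniaxial load, so epsilon_lateral = -nu·epsilon_axial.
Solve for epsilon_axial: epsilon_axial = -epsilon_lateral / nu.
Substitute:
  epsilon_axial = -(-0.0003804) / 0.266
  epsilon_axial = 0.00143
Final answer: epsilon_axial = 0.00143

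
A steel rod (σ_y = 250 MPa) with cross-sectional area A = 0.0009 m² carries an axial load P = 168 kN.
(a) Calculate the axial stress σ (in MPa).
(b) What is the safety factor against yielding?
(a) Axial stress σ = P/A. Convert P = 168 kN = 168000 N.
  σ = 168000 / 0.0009 = 1.867 × 10⁸ Pa = 186.7 MPa
(b) Safety factor SF = σ_y/σ = 250 / 186.7 = 1.339
Final answer: (a) σ = 186.7 MPa, (b) SF = 1.339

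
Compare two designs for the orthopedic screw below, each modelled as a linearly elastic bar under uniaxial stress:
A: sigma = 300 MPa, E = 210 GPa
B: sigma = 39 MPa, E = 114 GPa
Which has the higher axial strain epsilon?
Model: a linearly elastic bar under uniaxial stress, so epsilon = sigma / E (SI units).
  A: epsilon = (3 × 10⁸) / (2.1 × 10¹¹) = 0.001429
  B: epsilon = (3.9 × 10⁷) / (1.14 × 10¹¹) = 0.0003421
0.001429 > 0.0003421, so A is larger.
Final answer: A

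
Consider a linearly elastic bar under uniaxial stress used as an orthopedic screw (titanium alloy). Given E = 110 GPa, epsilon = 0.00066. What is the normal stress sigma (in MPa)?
Model: a linearly elastic bar under uniaxial stress, so sigma = E·epsilon.
Convert to SI units:
  E = 110 GPa = 1.1 × 10¹¹ Pa
Substitute:
  sigma = (1.1 × 10¹¹) × 0.00066
  sigma = 7.26 × 10⁷ Pa
Convert: sigma = 7.26 × 10⁷ Pa = 72.6 MPa
Final answer: sigma = 72.6 MPa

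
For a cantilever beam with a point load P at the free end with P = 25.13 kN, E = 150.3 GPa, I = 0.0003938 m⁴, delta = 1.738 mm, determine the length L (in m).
Model: a cantilever beam with a point load P at the free end, so delta = (P·L^3) / (3·E·I).
Solve for L: L = ((3·delta·E·I) / P)^(1/3).
Convert to SI units:
  P = 25.13 kN = 25130 N
  E = 150.3 GPa = 1.503 × 10¹¹ Pa
  delta = 1.738 mm = 0.001738 m
Substitute:
  L = ((3 × 0.001738 × (1.503 × 10¹¹) × 0.0003938) / 25130)^(1/3)
  L = 2.307 m
Final answer: L = 2.307 m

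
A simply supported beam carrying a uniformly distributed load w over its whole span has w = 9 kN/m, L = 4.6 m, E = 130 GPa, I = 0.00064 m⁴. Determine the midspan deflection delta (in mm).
Model: a simply supported beam carrying a uniformly distributed load w over its whole span, so delta = (5·w·L^4) / (384·E·I).
Convert to SI units:
  w = 9 kN/m = 9000 N/m
  E = 130 GPa = 1.3 × 10¹¹ Pa
Substitute:
  delta = (5 × 9000 × 4.6^4) / (384 × (1.3 × 10¹¹) × 0.00064)
  delta = 0.0006307 m
Convert: delta = 0.0006307 m = 0.6307 mm
Final answer: delta = 0.6307 mm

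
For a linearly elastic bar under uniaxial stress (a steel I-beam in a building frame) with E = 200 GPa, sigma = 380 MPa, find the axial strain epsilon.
Model: a linearly elastic bar under uniaxial stress, so sigma = E·epsilon.
Solve for epsilon: epsilon = sigma / E.
Convert to SI units:
  E = 200 GPa = 2 × 10¹¹ Pa
  sigma = 380 MPa = 3.8 × 10⁸ Pa
Substitute:
  epsilon = (3.8 × 10⁸) / (2 × 10¹¹)
  epsilon = 0.0019
Final answer: epsilon = 0.0019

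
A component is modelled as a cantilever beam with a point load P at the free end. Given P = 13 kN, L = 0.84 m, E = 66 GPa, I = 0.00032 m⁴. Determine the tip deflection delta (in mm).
Model: a cantilever beam with a point load P at the free end, so delta = (P·L^3) / (3·E·I).
Convert to SI units:
  P = 13 kN = 13000 N
  E = 66 GPa = 6.6 × 10¹⁰ Pa
Substitute:
  delta = (13000 × 0.84^3) / (3 × (6.6 × 10¹⁰) × 0.00032)
  delta = 0.0001216 m
Convert: delta = 0.0001216 m = 0.1216 mm
Final answer: delta = 0.1216 mm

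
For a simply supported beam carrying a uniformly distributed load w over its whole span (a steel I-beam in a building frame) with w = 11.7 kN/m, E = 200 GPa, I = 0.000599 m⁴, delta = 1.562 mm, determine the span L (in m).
Model: a simply supported beam carrying a uniformly distributed load w over its whole span, so delta = (5·w·L^4) / (384·E·I).
Solve for L: L = ((384·delta·E·I) / (5·w))^(1/4).
Convert to SI units:
  w = 11.7 kN/m = 11700 N/m
  E = 200 GPa = 2 × 10¹¹ Pa
  delta = 1.562 mm = 0.001562 m
Substitute:
  L = ((384 × 0.001562 × (2 × 10¹¹) × 0.000599) / (5 × 11700))^(1/4)
  L = 5.92 m
Final answer: L = 5.92 m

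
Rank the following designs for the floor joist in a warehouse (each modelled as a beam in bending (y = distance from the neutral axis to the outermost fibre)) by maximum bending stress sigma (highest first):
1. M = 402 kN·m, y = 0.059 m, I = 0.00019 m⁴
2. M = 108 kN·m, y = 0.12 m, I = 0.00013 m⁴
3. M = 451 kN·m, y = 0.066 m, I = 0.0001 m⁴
Model: a beam in bending (y = distance from the neutral axis to the outermost fibre), so sigma = (M·y) / I (SI units).
  Case 1: sigma = (402000 × 0.059) / 0.00019 = 1.248 × 10⁸ Pa = 124.8 MPa
  Case 2: sigma = (108000 × 0.12) / 0.00013 = 9.969 × 10⁷ Pa = 99.69 MPa
  Case 3: sigma = (451000 × 0.066) / 0.0001 = 2.977 × 10⁸ Pa = 297.7 MPa
Ordering: 297.7 MPa (case 3) > 124.8 MPa (case 1) > 99.69 MPa (case 2)
Final answer: 3, 1, 2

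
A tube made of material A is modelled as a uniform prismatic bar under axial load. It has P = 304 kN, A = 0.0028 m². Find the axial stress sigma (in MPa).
Model: a uniform prismatic bar under axial load, so sigma = P / A.
Convert to SI units:
  P = 304 kN = 304000 N
Substitute:
  sigma = 304000 / 0.0028
  sigma = 1.086 × 10⁸ Pa
Convert: sigma = 1.086 × 10⁸ Pa = 108.6 MPa
Final answer: sigma = 108.6 MPa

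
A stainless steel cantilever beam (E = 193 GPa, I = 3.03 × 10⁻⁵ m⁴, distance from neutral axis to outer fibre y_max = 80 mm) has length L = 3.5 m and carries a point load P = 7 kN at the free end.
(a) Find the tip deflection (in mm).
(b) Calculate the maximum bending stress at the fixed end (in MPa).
(a) Tip deflection of a cantilever with an end point load: δ = P·L^3 / (3·E·I). Convert P = 7 kN = 7000 N, E = 193 GPa = 1.93 × 10¹¹ Pa.
  δ = (7000 × 3.5^3) / (3 × (1.93 × 10¹¹) × (3.03 × 10⁻⁵)) = 0.01711 m = 17.11 mm
(b) Maximum bending moment at the fixed end: M = P·L = 7000 × 3.5 = 24500 N·m. Convert y_max = 80 mm = 0.08 m.
  σ = M·y_max / I = (24500 × 0.08) / (3.03 × 10⁻⁵) = 6.469 × 10⁷ Pa = 64.69 MPa
Final answer: (a) δ = 17.11 mm, (b) σ = 64.69 MPa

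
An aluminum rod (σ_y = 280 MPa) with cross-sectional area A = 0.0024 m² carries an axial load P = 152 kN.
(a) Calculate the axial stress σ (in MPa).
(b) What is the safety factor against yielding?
(a) Axial stress σ = P/A. Convert P = 152 kN = 152000 N.
  σ = 152000 / 0.0024 = 6.333 × 10⁷ Pa = 63.33 MPa
(b) Safety factor SF = σ_y/σ = 280 / 63.33 = 4.421
Final answer: (a) σ = 63.33 MPa, (b) SF = 4.421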